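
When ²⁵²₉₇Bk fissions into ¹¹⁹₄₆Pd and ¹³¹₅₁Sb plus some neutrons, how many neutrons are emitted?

2

Conserve mass number: 252 = 119 + 131 + k, so k = 252 − 250 = 2.
Check atomic number: 97 = 46 + 51 + 0 = 97. ✓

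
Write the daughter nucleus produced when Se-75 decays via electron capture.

As-75

Electron capture: mass number changes by +0, atomic number by -1.
A: 75 = 75; Z: 34 − 1 = 33.
Z = 33 is arsenic, so the daughter is As-75.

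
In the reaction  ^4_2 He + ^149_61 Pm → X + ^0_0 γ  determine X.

Eu-153

Conserve mass number: 4 + 149 = A + 0, so A = 153.
Conserve atomic number: 2 + 61 = Z + 0, so Z = 63.
Z = 63 is europium, so the species is ^153_63 Eu.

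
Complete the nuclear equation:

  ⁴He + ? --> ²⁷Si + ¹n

Conserve mass number: 4 + A = 27 + 1, so A = 24.
Conserve atomic number: 2 + Z = 14 + 0, so Z = 12.
Z = 12 is magnesium, so the species is ²⁴Mg.

Mg-24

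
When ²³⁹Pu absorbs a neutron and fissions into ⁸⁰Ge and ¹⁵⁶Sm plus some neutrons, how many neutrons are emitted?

4

Conserve mass number: 240 = 80 + 156 + k, so k = 240 − 236 = 4.
Check atomic number: 94 = 32 + 62 + 0 = 94. ✓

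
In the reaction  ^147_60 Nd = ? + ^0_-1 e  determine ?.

Conserve mass number: 147 = A + 0, so A = 147.
Conserve atomic number: 60 = Z − 1, so Z = 61.
Z = 61 is promethium, so the species is ^147_61 Pm.

Pm-147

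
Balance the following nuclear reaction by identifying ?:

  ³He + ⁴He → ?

Be-7

Conserve mass number: 3 + 4 = A, so A = 7.
Conserve atomic number: 2 + 2 = Z, so Z = 4.
Z = 4 is beryllium, so the species is ⁷Be.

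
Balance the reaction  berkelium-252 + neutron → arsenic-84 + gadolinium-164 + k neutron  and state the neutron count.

5

Conserve mass number: 253 = 84 + 164 + k, so k = 253 − 248 = 5.
Check atomic number: 97 = 33 + 64 + 0 = 97. ✓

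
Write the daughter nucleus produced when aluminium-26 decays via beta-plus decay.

Beta-plus decay: mass number changes by +0, atomic number by -1.
A: 26 = 26; Z: 13 − 1 = 12.
Z = 12 is magnesium, so the daughter is magnesium-26.

Mg-26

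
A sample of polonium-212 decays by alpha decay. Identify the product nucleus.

Alpha decay: mass number changes by -4, atomic number by -2.
A: 212 − 4 = 208; Z: 84 − 2 = 82.
Z = 82 is lead, so the daughter is lead-208.

Pb-208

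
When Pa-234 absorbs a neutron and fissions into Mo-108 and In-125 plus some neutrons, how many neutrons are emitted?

2

Conserve mass number: 235 = 108 + 125 + k, so k = 235 − 233 = 2.
Check atomic number: 91 = 42 + 49 + 0 = 91. ✓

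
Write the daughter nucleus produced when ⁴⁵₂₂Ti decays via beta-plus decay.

Beta-plus decay: mass number changes by +0, atomic number by -1.
A: 45 = 45; Z: 22 − 1 = 21.
Z = 21 is scandium, so the daughter is ⁴⁵₂₁Sc.

Sc-45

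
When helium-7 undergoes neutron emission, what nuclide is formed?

He-6

Neutron emission: mass number changes by -1, atomic number by +0.
A: 7 − 1 = 6; Z: 2 = 2.
Z = 2 is helium, so the daughter is helium-6.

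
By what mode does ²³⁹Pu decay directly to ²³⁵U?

alpha decay

ΔA = 235 − 239 = -4; ΔZ = 92 − 94 = -2.
A drops by 4 and Z drops by 2 — the signature of alpha emission.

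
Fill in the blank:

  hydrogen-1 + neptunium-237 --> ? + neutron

Conserve mass number: 1 + 237 = A + 1, so A = 237.
Conserve atomic number: 1 + 93 = Z + 0, so Z = 94.
Z = 94 is plutonium, so the species is plutonium-237.

Pu-237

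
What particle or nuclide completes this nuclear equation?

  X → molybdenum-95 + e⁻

Nb-95

Conserve mass number: A = 95 + 0, so A = 95.
Conserve atomic number: Z = 42 − 1, so Z = 41.
Z = 41 is niobium, so the species is niobium-95.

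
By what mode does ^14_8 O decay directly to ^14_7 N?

beta-plus decay or electron capture

ΔA = 14 − 14 = 0; ΔZ = 7 − 8 = -1.
A is unchanged and Z drops by 1 — a proton has become a neutron (β⁺ emission or electron capture).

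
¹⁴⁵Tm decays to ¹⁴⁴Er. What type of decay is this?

proton emission

ΔA = 144 − 145 = -1; ΔZ = 68 − 69 = -1.
A drops by 1 and Z drops by 1 — a proton was emitted.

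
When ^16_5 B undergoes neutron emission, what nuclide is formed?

Neutron emission: mass number changes by -1, atomic number by +0.
A: 16 − 1 = 15; Z: 5 = 5.
Z = 5 is boron, so the daughter is ^15_5 B.

B-15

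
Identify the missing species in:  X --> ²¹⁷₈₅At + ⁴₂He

Conserve mass number: A = 217 + 4, so A = 221.
Conserve atomic number: Z = 85 + 2, so Z = 87.
Z = 87 is francium, so the species is ²²¹₈₇Fr.

Fr-221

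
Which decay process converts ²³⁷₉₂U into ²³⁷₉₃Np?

ΔA = 237 − 237 = 0; ΔZ = 93 − 92 = +1.
A is unchanged and Z rises by 1 — a neutron has become a proton (β⁻ decay).

beta-minus decay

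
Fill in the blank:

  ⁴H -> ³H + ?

neutron

Conserve mass number: 4 = 3 + A, so A = 1.
Conserve atomic number: 1 = 1 + Z, so Z = 0.
A = 1 and Z = 0 is ¹n — a neutron.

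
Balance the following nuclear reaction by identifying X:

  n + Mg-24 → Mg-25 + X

gamma ray

Conserve mass number: 1 + 24 = 25 + A, so A = 0.
Conserve atomic number: 0 + 12 = 12 + Z, so Z = 0.
A = 0 and Z = 0 is γ — a gamma ray.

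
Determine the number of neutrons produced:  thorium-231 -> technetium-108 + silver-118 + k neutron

Conserve mass number: 231 = 108 + 118 + k, so k = 231 − 226 = 5.
Check atomic number: 90 = 43 + 47 + 0 = 90. ✓

5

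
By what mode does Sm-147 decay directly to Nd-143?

ΔA = 143 − 147 = -4; ΔZ = 60 − 62 = -2.
A drops by 4 and Z drops by 2 — the signature of alpha emission.

alpha decay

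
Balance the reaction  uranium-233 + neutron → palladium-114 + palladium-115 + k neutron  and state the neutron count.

Conserve mass number: 234 = 114 + 115 + k, so k = 234 − 229 = 5.
Check atomic number: 92 = 46 + 46 + 0 = 92. ✓

5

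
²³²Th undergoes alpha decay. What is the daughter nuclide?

Ra-228

Alpha decay: mass number changes by -4, atomic number by -2.
A: 232 − 4 = 228; Z: 90 − 2 = 88.
Z = 88 is radium, so the daughter is ²²⁸Ra.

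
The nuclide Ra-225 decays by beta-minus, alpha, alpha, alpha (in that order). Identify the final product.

Bi-213

Start: (A, Z) = (225, 88).
After β⁻: (225, 89).
After α: (221, 87).
After α: (217, 85).
After α: (213, 83).
Z = 83 is bismuth.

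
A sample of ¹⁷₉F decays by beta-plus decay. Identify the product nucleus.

Beta-plus decay: mass number changes by +0, atomic number by -1.
A: 17 = 17; Z: 9 − 1 = 8.
Z = 8 is oxygen, so the daughter is ¹⁷₈O.

O-17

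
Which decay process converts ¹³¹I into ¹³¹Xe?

beta-minus decay

ΔA = 131 − 131 = 0; ΔZ = 54 − 53 = +1.
A is unchanged and Z rises by 1 — a neutron has become a proton (β⁻ decay).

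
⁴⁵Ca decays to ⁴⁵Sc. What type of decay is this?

beta-minus decay

ΔA = 45 − 45 = 0; ΔZ = 21 − 20 = +1.
A is unchanged and Z rises by 1 — a neutron has become a proton (β⁻ decay).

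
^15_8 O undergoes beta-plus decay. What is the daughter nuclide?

Beta-plus decay: mass number changes by +0, atomic number by -1.
A: 15 = 15; Z: 8 − 1 = 7.
Z = 7 is nitrogen, so the daughter is ^15_7 N.

N-15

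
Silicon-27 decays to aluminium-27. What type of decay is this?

ΔA = 27 − 27 = 0; ΔZ = 13 − 14 = -1.
A is unchanged and Z drops by 1 — a proton has become a neutron (β⁺ emission or electron capture).

beta-plus decay or electron capture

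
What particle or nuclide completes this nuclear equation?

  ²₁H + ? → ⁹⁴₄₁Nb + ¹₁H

Nb-93

Conserve mass number: 2 + A = 94 + 1, so A = 93.
Conserve atomic number: 1 + Z = 41 + 1, so Z = 41.
Z = 41 is niobium, so the species is ⁹³₄₁Nb.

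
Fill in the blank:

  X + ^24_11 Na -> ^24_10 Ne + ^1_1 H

Conserve mass number: A + 24 = 24 + 1, so A = 1.
Conserve atomic number: Z + 11 = 10 + 1, so Z = 0.
A = 1 and Z = 0 is ^1_0 n — a neutron.

neutron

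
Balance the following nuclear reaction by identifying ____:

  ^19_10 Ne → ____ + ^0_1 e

F-19

Conserve mass number: 19 = A + 0, so A = 19.
Conserve atomic number: 10 = Z + 1, so Z = 9.
Z = 9 is fluorine, so the species is ^19_9 F.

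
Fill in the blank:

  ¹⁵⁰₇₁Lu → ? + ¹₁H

Yb-149

Conserve mass number: 150 = A + 1, so A = 149.
Conserve atomic number: 71 = Z + 1, so Z = 70.
Z = 70 is ytterbium, so the species is ¹⁴⁹₇₀Yb.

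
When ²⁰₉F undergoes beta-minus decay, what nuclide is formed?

Ne-20

Beta-minus decay: mass number changes by +0, atomic number by +1.
A: 20 = 20; Z: 9 + 1 = 10.
Z = 10 is neon, so the daughter is ²⁰₁₀Ne.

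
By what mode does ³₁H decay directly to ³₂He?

beta-minus decay

ΔA = 3 − 3 = 0; ΔZ = 2 − 1 = +1.
A is unchanged and Z rises by 1 — a neutron has become a proton (β⁻ decay).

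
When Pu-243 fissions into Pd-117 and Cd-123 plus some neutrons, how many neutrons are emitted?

3

Conserve mass number: 243 = 117 + 123 + k, so k = 243 − 240 = 3.
Check atomic number: 94 = 46 + 48 + 0 = 94. ✓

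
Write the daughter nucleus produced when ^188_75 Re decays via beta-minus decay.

Os-188

Beta-minus decay: mass number changes by +0, atomic number by +1.
A: 188 = 188; Z: 75 + 1 = 76.
Z = 76 is osmium, so the daughter is ^188_76 Os.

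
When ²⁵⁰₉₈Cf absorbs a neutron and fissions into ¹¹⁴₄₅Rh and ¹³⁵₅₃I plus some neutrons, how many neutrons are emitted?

2

Conserve mass number: 251 = 114 + 135 + k, so k = 251 − 249 = 2.
Check atomic number: 98 = 45 + 53 + 0 = 98. ✓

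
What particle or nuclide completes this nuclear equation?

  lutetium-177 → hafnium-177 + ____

beta-minus particle

Conserve mass number: 177 = 177 + A, so A = 0.
Conserve atomic number: 71 = 72 + Z, so Z = -1.
A = 0 and Z = -1 is e⁻ — a beta-minus particle.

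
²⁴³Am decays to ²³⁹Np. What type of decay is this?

alpha decay

ΔA = 239 − 243 = -4; ΔZ = 93 − 95 = -2.
A drops by 4 and Z drops by 2 — the signature of alpha emission.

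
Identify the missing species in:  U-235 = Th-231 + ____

alpha particle

Conserve mass number: 235 = 231 + A, so A = 4.
Conserve atomic number: 92 = 90 + Z, so Z = 2.
A = 4 and Z = 2 is He-4 — an alpha particle.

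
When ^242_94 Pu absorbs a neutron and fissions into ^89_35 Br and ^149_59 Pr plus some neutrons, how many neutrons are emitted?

5

Conserve mass number: 243 = 89 + 149 + k, so k = 243 − 238 = 5.
Check atomic number: 94 = 35 + 59 + 0 = 94. ✓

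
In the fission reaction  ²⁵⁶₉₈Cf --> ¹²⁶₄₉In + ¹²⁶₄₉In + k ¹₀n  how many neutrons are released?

4

Conserve mass number: 256 = 126 + 126 + k, so k = 256 − 252 = 4.
Check atomic number: 98 = 49 + 49 + 0 = 98. ✓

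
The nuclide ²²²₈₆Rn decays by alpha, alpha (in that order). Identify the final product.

Start: (A, Z) = (222, 86).
After α: (218, 84).
After α: (214, 82).
Z = 82 is lead.

Pb-214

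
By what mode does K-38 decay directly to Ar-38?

ΔA = 38 − 38 = 0; ΔZ = 18 − 19 = -1.
A is unchanged and Z drops by 1 — a proton has become a neutron (β⁺ emission or electron capture).

beta-plus decay or electron capture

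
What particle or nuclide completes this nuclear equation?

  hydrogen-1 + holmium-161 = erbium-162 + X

gamma ray

Conserve mass number: 1 + 161 = 162 + A, so A = 0.
Conserve atomic number: 1 + 67 = 68 + Z, so Z = 0.
A = 0 and Z = 0 is γ — a gamma ray.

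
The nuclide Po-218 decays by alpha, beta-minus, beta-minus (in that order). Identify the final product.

Start: (A, Z) = (218, 84).
After α: (214, 82).
After β⁻: (214, 83).
After β⁻: (214, 84).
Z = 84 is polonium.

Po-214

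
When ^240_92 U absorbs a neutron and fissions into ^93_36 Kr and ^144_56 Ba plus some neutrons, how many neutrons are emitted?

Conserve mass number: 241 = 93 + 144 + k, so k = 241 − 237 = 4.
Check atomic number: 92 = 36 + 56 + 0 = 92. ✓

4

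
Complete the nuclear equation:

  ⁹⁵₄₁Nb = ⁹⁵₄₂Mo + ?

beta-minus particle

Conserve mass number: 95 = 95 + A, so A = 0.
Conserve atomic number: 41 = 42 + Z, so Z = -1.
A = 0 and Z = -1 is ⁰₋₁e — a beta-minus particle.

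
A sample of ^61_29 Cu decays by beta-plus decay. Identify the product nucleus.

Ni-61

Beta-plus decay: mass number changes by +0, atomic number by -1.
A: 61 = 61; Z: 29 − 1 = 28.
Z = 28 is nickel, so the daughter is ^61_28 Ni.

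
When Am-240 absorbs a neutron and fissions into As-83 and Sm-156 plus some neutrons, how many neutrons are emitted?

2

Conserve mass number: 241 = 83 + 156 + k, so k = 241 − 239 = 2.
Check atomic number: 95 = 33 + 62 + 0 = 95. ✓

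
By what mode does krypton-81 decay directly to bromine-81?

ΔA = 81 − 81 = 0; ΔZ = 35 − 36 = -1.
A is unchanged and Z drops by 1 — a proton has become a neutron (β⁺ emission or electron capture).

beta-plus decay or electron capture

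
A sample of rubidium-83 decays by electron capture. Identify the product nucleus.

Kr-83

Electron capture: mass number changes by +0, atomic number by -1.
A: 83 = 83; Z: 37 − 1 = 36.
Z = 36 is krypton, so the daughter is krypton-83.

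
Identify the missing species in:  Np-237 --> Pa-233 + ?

alpha particle

Conserve mass number: 237 = 233 + A, so A = 4.
Conserve atomic number: 93 = 91 + Z, so Z = 2.
A = 4 and Z = 2 is He-4 — an alpha particle.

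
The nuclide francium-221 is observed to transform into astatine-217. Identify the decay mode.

ΔA = 217 − 221 = -4; ΔZ = 85 − 87 = -2.
A drops by 4 and Z drops by 2 — the signature of alpha emission.

alpha decay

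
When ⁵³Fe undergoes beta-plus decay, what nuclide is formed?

Mn-53

Beta-plus decay: mass number changes by +0, atomic number by -1.
A: 53 = 53; Z: 26 − 1 = 25.
Z = 25 is manganese, so the daughter is ⁵³Mn.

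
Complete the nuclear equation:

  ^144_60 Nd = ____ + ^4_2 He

Conserve mass number: 144 = A + 4, so A = 140.
Conserve atomic number: 60 = Z + 2, so Z = 58.
Z = 58 is cerium, so the species is ^140_58 Ce.

Ce-140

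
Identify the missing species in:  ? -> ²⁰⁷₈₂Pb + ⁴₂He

Po-211

Conserve mass number: A = 207 + 4, so A = 211.
Conserve atomic number: Z = 82 + 2, so Z = 84.
Z = 84 is polonium, so the species is ²¹¹₈₄Po.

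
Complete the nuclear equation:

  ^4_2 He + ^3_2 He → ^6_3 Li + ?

Conserve mass number: 4 + 3 = 6 + A, so A = 1.
Conserve atomic number: 2 + 2 = 3 + Z, so Z = 1.
A = 1 and Z = 1 is ^1_1 H — a proton.

proton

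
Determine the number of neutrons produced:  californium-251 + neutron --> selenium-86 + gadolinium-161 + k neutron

Conserve mass number: 252 = 86 + 161 + k, so k = 252 − 247 = 5.
Check atomic number: 98 = 34 + 64 + 0 = 98. ✓

5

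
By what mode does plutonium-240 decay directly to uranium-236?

alpha decay

ΔA = 236 − 240 = -4; ΔZ = 92 − 94 = -2.
A drops by 4 and Z drops by 2 — the signature of alpha emission.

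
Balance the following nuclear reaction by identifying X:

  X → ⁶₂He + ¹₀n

Conserve mass number: A = 6 + 1, so A = 7.
Conserve atomic number: Z = 2 + 0, so Z = 2.
Z = 2 is helium, so the species is ⁷₂He.

He-7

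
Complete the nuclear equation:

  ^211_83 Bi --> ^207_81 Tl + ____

Conserve mass number: 211 = 207 + A, so A = 4.
Conserve atomic number: 83 = 81 + Z, so Z = 2.
A = 4 and Z = 2 is ^4_2 He — an alpha particle.

alpha particle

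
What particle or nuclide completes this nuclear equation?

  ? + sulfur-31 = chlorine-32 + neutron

deuteron

Conserve mass number: A + 31 = 32 + 1, so A = 2.
Conserve atomic number: Z + 16 = 17 + 0, so Z = 1.
A = 2 and Z = 1 is hydrogen-2 — a deuteron.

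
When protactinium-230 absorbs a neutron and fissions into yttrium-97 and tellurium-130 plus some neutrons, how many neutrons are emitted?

Conserve mass number: 231 = 97 + 130 + k, so k = 231 − 227 = 4.
Check atomic number: 91 = 39 + 52 + 0 = 91. ✓

4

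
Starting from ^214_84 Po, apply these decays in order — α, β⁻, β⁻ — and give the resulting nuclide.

Po-210

Start: (A, Z) = (214, 84).
After α: (210, 82).
After β⁻: (210, 83).
After β⁻: (210, 84).
Z = 84 is polonium.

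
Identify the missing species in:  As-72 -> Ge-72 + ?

positron

Conserve mass number: 72 = 72 + A, so A = 0.
Conserve atomic number: 33 = 32 + Z, so Z = 1.
A = 0 and Z = 1 is e⁺ — a positron.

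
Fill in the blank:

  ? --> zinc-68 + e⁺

Ga-68

Conserve mass number: A = 68 + 0, so A = 68.
Conserve atomic number: Z = 30 + 1, so Z = 31.
Z = 31 is gallium, so the species is gallium-68.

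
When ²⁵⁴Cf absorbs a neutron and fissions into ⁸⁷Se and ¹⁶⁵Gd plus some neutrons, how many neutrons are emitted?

Conserve mass number: 255 = 87 + 165 + k, so k = 255 − 252 = 3.
Check atomic number: 98 = 34 + 64 + 0 = 98. ✓

3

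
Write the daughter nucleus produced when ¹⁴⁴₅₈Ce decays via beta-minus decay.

Pr-144

Beta-minus decay: mass number changes by +0, atomic number by +1.
A: 144 = 144; Z: 58 + 1 = 59.
Z = 59 is praseodymium, so the daughter is ¹⁴⁴₅₉Pr.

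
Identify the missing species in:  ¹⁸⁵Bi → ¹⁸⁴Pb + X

proton

Conserve mass number: 185 = 184 + A, so A = 1.
Conserve atomic number: 83 = 82 + Z, so Z = 1.
A = 1 and Z = 1 is ¹H — a proton.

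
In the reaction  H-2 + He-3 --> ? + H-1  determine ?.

He-4

Conserve mass number: 2 + 3 = A + 1, so A = 4.
Conserve atomic number: 1 + 2 = Z + 1, so Z = 2.
A = 4 and Z = 2 is He-4 — an alpha particle.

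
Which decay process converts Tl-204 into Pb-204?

ΔA = 204 − 204 = 0; ΔZ = 82 − 81 = +1.
A is unchanged and Z rises by 1 — a neutron has become a proton (β⁻ decay).

beta-minus decay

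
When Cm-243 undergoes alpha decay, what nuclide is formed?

Alpha decay: mass number changes by -4, atomic number by -2.
A: 243 − 4 = 239; Z: 96 − 2 = 94.
Z = 94 is plutonium, so the daughter is Pu-239.

Pu-239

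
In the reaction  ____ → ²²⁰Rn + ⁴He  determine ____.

Conserve mass number: A = 220 + 4, so A = 224.
Conserve atomic number: Z = 86 + 2, so Z = 88.
Z = 88 is radium, so the species is ²²⁴Ra.

Ra-224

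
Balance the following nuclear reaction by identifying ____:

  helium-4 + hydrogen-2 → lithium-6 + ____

gamma ray

Conserve mass number: 4 + 2 = 6 + A, so A = 0.
Conserve atomic number: 2 + 1 = 3 + Z, so Z = 0.
A = 0 and Z = 0 is γ — a gamma ray.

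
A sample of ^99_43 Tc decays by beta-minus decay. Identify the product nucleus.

Ru-99

Beta-minus decay: mass number changes by +0, atomic number by +1.
A: 99 = 99; Z: 43 + 1 = 44.
Z = 44 is ruthenium, so the daughter is ^99_44 Ru.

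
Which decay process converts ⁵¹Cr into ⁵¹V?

ΔA = 51 − 51 = 0; ΔZ = 23 − 24 = -1.
A is unchanged and Z drops by 1 — a proton has become a neutron (β⁺ emission or electron capture).

beta-plus decay or electron capture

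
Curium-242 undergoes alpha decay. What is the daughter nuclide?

Alpha decay: mass number changes by -4, atomic number by -2.
A: 242 − 4 = 238; Z: 96 − 2 = 94.
Z = 94 is plutonium, so the daughter is plutonium-238.

Pu-238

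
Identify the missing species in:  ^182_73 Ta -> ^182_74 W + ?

Conserve mass number: 182 = 182 + A, so A = 0.
Conserve atomic number: 73 = 74 + Z, so Z = -1.
A = 0 and Z = -1 is ^0_-1 e — a beta-minus particle.

beta-minus particle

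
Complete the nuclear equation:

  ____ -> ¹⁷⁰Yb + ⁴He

Hf-174

Conserve mass number: A = 170 + 4, so A = 174.
Conserve atomic number: Z = 70 + 2, so Z = 72.
Z = 72 is hafnium, so the species is ¹⁷⁴Hf.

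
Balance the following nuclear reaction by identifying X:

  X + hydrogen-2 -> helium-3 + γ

Conserve mass number: A + 2 = 3 + 0, so A = 1.
Conserve atomic number: Z + 1 = 2 + 0, so Z = 1.
A = 1 and Z = 1 is hydrogen-1 — a proton.

proton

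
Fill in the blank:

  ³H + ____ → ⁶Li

Conserve mass number: 3 + A = 6, so A = 3.
Conserve atomic number: 1 + Z = 3, so Z = 2.
Z = 2 is helium, so the species is ³He.

He-3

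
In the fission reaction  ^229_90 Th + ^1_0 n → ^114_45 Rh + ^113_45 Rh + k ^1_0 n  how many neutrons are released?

3

Conserve mass number: 230 = 114 + 113 + k, so k = 230 − 227 = 3.
Check atomic number: 90 = 45 + 45 + 0 = 90. ✓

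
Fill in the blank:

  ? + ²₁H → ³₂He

Conserve mass number: A + 2 = 3, so A = 1.
Conserve atomic number: Z + 1 = 2, so Z = 1.
A = 1 and Z = 1 is ¹₁H — a proton.

proton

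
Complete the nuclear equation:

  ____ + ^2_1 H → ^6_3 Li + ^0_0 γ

alpha particle

Conserve mass number: A + 2 = 6 + 0, so A = 4.
Conserve atomic number: Z + 1 = 3 + 0, so Z = 2.
A = 4 and Z = 2 is ^4_2 He — an alpha particle.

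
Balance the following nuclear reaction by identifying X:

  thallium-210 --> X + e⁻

Pb-210

Conserve mass number: 210 = A + 0, so A = 210.
Conserve atomic number: 81 = Z − 1, so Z = 82.
Z = 82 is lead, so the species is lead-210.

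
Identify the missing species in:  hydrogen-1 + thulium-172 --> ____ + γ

Conserve mass number: 1 + 172 = A + 0, so A = 173.
Conserve atomic number: 1 + 69 = Z + 0, so Z = 70.
Z = 70 is ytterbium, so the species is ytterbium-173.

Yb-173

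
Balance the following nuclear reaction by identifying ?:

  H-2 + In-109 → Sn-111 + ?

gamma ray

Conserve mass number: 2 + 109 = 111 + A, so A = 0.
Conserve atomic number: 1 + 49 = 50 + Z, so Z = 0.
A = 0 and Z = 0 is γ — a gamma ray.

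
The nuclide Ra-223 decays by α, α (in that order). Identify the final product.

Po-215

Start: (A, Z) = (223, 88).
After α: (219, 86).
After α: (215, 84).
Z = 84 is polonium.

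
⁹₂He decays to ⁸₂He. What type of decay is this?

ΔA = 8 − 9 = -1; ΔZ = 2 − 2 = +0.
A drops by 1 with Z unchanged — a neutron was emitted.

neutron emission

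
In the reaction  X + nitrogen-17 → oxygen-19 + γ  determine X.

Conserve mass number: A + 17 = 19 + 0, so A = 2.
Conserve atomic number: Z + 7 = 8 + 0, so Z = 1.
A = 2 and Z = 1 is hydrogen-2 — a deuteron.

deuteron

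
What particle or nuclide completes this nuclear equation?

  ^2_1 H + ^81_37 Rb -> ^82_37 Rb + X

proton

Conserve mass number: 2 + 81 = 82 + A, so A = 1.
Conserve atomic number: 1 + 37 = 37 + Z, so Z = 1.
A = 1 and Z = 1 is ^1_1 H — a proton.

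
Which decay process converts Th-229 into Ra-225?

alpha decay

ΔA = 225 − 229 = -4; ΔZ = 88 − 90 = -2.
A drops by 4 and Z drops by 2 — the signature of alpha emission.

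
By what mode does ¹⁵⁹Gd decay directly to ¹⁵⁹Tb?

ΔA = 159 − 159 = 0; ΔZ = 65 − 64 = +1.
A is unchanged and Z rises by 1 — a neutron has become a proton (β⁻ decay).

beta-minus decay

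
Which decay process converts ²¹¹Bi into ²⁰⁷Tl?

ΔA = 207 − 211 = -4; ΔZ = 81 − 83 = -2.
A drops by 4 and Z drops by 2 — the signature of alpha emission.

alpha decay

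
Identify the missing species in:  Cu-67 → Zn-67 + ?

Conserve mass number: 67 = 67 + A, so A = 0.
Conserve atomic number: 29 = 30 + Z, so Z = -1.
A = 0 and Z = -1 is e⁻ — a beta-minus particle.

beta-minus particle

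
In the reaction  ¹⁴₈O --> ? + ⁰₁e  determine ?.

N-14

Conserve mass number: 14 = A + 0, so A = 14.
Conserve atomic number: 8 = Z + 1, so Z = 7.
Z = 7 is nitrogen, so the species is ¹⁴₇N.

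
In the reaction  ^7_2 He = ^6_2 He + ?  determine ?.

Conserve mass number: 7 = 6 + A, so A = 1.
Conserve atomic number: 2 = 2 + Z, so Z = 0.
A = 1 and Z = 0 is ^1_0 n — a neutron.

neutron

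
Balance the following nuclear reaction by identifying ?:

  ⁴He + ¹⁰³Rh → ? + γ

Ag-107

Conserve mass number: 4 + 103 = A + 0, so A = 107.
Conserve atomic number: 2 + 45 = Z + 0, so Z = 47.
Z = 47 is silver, so the species is ¹⁰⁷Ag.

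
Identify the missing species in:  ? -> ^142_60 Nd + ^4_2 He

Sm-146

Conserve mass number: A = 142 + 4, so A = 146.
Conserve atomic number: Z = 60 + 2, so Z = 62.
Z = 62 is samarium, so the species is ^146_62 Sm.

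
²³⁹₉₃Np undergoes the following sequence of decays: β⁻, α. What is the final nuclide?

U-235

Start: (A, Z) = (239, 93).
After β⁻: (239, 94).
After α: (235, 92).
Z = 92 is uranium.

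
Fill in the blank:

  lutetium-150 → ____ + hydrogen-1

Yb-149

Conserve mass number: 150 = A + 1, so A = 149.
Conserve atomic number: 71 = Z + 1, so Z = 70.
Z = 70 is ytterbium, so the species is ytterbium-149.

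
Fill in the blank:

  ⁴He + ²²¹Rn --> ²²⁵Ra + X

Conserve mass number: 4 + 221 = 225 + A, so A = 0.
Conserve atomic number: 2 + 86 = 88 + Z, so Z = 0.
A = 0 and Z = 0 is γ — a gamma ray.

gamma ray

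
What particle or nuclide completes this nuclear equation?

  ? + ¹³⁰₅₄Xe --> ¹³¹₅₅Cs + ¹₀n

Conserve mass number: A + 130 = 131 + 1, so A = 2.
Conserve atomic number: Z + 54 = 55 + 0, so Z = 1.
A = 2 and Z = 1 is ²₁H — a deuteron.

deuteron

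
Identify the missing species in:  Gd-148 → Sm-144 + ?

Conserve mass number: 148 = 144 + A, so A = 4.
Conserve atomic number: 64 = 62 + Z, so Z = 2.
A = 4 and Z = 2 is He-4 — an alpha particle.

alpha particle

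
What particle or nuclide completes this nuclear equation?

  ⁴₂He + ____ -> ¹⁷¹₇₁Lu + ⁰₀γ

Tm-167

Conserve mass number: 4 + A = 171 + 0, so A = 167.
Conserve atomic number: 2 + Z = 71 + 0, so Z = 69.
Z = 69 is thulium, so the species is ¹⁶⁷₆₉Tm.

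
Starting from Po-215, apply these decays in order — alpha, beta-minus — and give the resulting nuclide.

Start: (A, Z) = (215, 84).
After α: (211, 82).
After β⁻: (211, 83).
Z = 83 is bismuth.

Bi-211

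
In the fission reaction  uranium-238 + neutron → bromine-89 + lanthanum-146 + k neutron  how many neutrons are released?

4

Conserve mass number: 239 = 89 + 146 + k, so k = 239 − 235 = 4.
Check atomic number: 92 = 35 + 57 + 0 = 92. ✓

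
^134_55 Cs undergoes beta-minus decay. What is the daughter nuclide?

Beta-minus decay: mass number changes by +0, atomic number by +1.
A: 134 = 134; Z: 55 + 1 = 56.
Z = 56 is barium, so the daughter is ^134_56 Ba.

Ba-134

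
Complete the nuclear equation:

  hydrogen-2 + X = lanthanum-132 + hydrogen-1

La-131

Conserve mass number: 2 + A = 132 + 1, so A = 131.
Conserve atomic number: 1 + Z = 57 + 1, so Z = 57.
Z = 57 is lanthanum, so the species is lanthanum-131.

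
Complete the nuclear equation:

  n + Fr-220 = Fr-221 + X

Conserve mass number: 1 + 220 = 221 + A, so A = 0.
Conserve atomic number: 0 + 87 = 87 + Z, so Z = 0.
A = 0 and Z = 0 is γ — a gamma ray.

gamma ray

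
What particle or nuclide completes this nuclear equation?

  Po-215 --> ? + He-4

Conserve mass number: 215 = A + 4, so A = 211.
Conserve atomic number: 84 = Z + 2, so Z = 82.
Z = 82 is lead, so the species is Pb-211.

Pb-211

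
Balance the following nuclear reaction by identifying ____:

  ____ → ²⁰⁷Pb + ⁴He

Conserve mass number: A = 207 + 4, so A = 211.
Conserve atomic number: Z = 82 + 2, so Z = 84.
Z = 84 is polonium, so the species is ²¹¹Po.

Po-211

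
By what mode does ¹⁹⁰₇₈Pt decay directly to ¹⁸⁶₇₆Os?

ΔA = 186 − 190 = -4; ΔZ = 76 − 78 = -2.
A drops by 4 and Z drops by 2 — the signature of alpha emission.

alpha decay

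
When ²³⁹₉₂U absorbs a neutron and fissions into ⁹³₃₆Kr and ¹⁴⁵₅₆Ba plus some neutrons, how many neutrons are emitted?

2

Conserve mass number: 240 = 93 + 145 + k, so k = 240 − 238 = 2.
Check atomic number: 92 = 36 + 56 + 0 = 92. ✓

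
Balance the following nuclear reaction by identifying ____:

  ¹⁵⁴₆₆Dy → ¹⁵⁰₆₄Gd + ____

alpha particle

Conserve mass number: 154 = 150 + A, so A = 4.
Conserve atomic number: 66 = 64 + Z, so Z = 2.
A = 4 and Z = 2 is ⁴₂He — an alpha particle.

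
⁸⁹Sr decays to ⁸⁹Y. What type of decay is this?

ΔA = 89 − 89 = 0; ΔZ = 39 − 38 = +1.
A is unchanged and Z rises by 1 — a neutron has become a proton (β⁻ decay).

beta-minus decay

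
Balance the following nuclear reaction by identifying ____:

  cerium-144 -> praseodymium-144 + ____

Conserve mass number: 144 = 144 + A, so A = 0.
Conserve atomic number: 58 = 59 + Z, so Z = -1.
A = 0 and Z = -1 is e⁻ — a beta-minus particle.

beta-minus particle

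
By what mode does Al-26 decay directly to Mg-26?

beta-plus decay or electron capture

ΔA = 26 − 26 = 0; ΔZ = 12 − 13 = -1.
A is unchanged and Z drops by 1 — a proton has become a neutron (β⁺ emission or electron capture).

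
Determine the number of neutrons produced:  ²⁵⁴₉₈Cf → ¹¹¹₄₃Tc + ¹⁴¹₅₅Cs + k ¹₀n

Conserve mass number: 254 = 111 + 141 + k, so k = 254 − 252 = 2.
Check atomic number: 98 = 43 + 55 + 0 = 98. ✓

2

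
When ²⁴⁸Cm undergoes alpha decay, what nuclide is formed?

Alpha decay: mass number changes by -4, atomic number by -2.
A: 248 − 4 = 244; Z: 96 − 2 = 94.
Z = 94 is plutonium, so the daughter is ²⁴⁴Pu.

Pu-244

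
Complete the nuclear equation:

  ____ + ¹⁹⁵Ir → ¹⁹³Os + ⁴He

Conserve mass number: A + 195 = 193 + 4, so A = 2.
Conserve atomic number: Z + 77 = 76 + 2, so Z = 1.
A = 2 and Z = 1 is ²H — a deuteron.

deuteron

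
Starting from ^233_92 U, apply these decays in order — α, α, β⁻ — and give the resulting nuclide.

Start: (A, Z) = (233, 92).
After α: (229, 90).
After α: (225, 88).
After β⁻: (225, 89).
Z = 89 is actinium.

Ac-225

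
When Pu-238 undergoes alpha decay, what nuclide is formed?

U-234

Alpha decay: mass number changes by -4, atomic number by -2.
A: 238 − 4 = 234; Z: 94 − 2 = 92.
Z = 92 is uranium, so the daughter is U-234.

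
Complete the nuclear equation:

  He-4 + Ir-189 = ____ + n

Conserve mass number: 4 + 189 = A + 1, so A = 192.
Conserve atomic number: 2 + 77 = Z + 0, so Z = 79.
Z = 79 is gold, so the species is Au-192.

Au-192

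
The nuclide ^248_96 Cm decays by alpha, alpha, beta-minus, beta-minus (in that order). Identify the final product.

Pu-240

Start: (A, Z) = (248, 96).
After α: (244, 94).
After α: (240, 92).
After β⁻: (240, 93).
After β⁻: (240, 94).
Z = 94 is plutonium.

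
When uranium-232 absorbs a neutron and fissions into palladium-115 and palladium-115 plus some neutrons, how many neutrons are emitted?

Conserve mass number: 233 = 115 + 115 + k, so k = 233 − 230 = 3.
Check atomic number: 92 = 46 + 46 + 0 = 92. ✓

3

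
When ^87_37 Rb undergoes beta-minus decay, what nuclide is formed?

Beta-minus decay: mass number changes by +0, atomic number by +1.
A: 87 = 87; Z: 37 + 1 = 38.
Z = 38 is strontium, so the daughter is ^87_38 Sr.

Sr-87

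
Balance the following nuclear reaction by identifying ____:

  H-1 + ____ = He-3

Conserve mass number: 1 + A = 3, so A = 2.
Conserve atomic number: 1 + Z = 2, so Z = 1.
A = 2 and Z = 1 is H-2 — a deuteron.

deuteron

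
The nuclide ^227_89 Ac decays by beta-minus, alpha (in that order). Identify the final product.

Start: (A, Z) = (227, 89).
After β⁻: (227, 90).
After α: (223, 88).
Z = 88 is radium.

Ra-223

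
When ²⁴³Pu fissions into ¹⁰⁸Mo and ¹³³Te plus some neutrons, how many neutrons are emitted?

Conserve mass number: 243 = 108 + 133 + k, so k = 243 − 241 = 2.
Check atomic number: 94 = 42 + 52 + 0 = 94. ✓

2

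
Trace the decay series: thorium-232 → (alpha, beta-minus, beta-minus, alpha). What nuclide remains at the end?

Start: (A, Z) = (232, 90).
After α: (228, 88).
After β⁻: (228, 89).
After β⁻: (228, 90).
After α: (224, 88).
Z = 88 is radium.

Ra-224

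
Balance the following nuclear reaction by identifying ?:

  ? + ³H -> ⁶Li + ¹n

alpha particle

Conserve mass number: A + 3 = 6 + 1, so A = 4.
Conserve atomic number: Z + 1 = 3 + 0, so Z = 2.
A = 4 and Z = 2 is ⁴He — an alpha particle.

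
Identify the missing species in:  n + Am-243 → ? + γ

Conserve mass number: 1 + 243 = A + 0, so A = 244.
Conserve atomic number: 0 + 95 = Z + 0, so Z = 95.
Z = 95 is americium, so the species is Am-244.

Am-244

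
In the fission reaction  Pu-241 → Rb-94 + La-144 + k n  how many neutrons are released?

Conserve mass number: 241 = 94 + 144 + k, so k = 241 − 238 = 3.
Check atomic number: 94 = 37 + 57 + 0 = 94. ✓

3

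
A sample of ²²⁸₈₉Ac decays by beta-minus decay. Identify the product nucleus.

Th-228

Beta-minus decay: mass number changes by +0, atomic number by +1.
A: 228 = 228; Z: 89 + 1 = 90.
Z = 90 is thorium, so the daughter is ²²⁸₉₀Th.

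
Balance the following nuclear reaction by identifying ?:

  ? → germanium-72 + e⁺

As-72

Conserve mass number: A = 72 + 0, so A = 72.
Conserve atomic number: Z = 32 + 1, so Z = 33.
Z = 33 is arsenic, so the species is arsenic-72.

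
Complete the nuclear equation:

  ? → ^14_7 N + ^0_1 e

O-14

Conserve mass number: A = 14 + 0, so A = 14.
Conserve atomic number: Z = 7 + 1, so Z = 8.
Z = 8 is oxygen, so the species is ^14_8 O.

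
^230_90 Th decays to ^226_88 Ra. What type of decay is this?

ΔA = 226 − 230 = -4; ΔZ = 88 − 90 = -2.
A drops by 4 and Z drops by 2 — the signature of alpha emission.

alpha decay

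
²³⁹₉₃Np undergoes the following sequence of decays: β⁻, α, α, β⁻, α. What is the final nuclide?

Start: (A, Z) = (239, 93).
After β⁻: (239, 94).
After α: (235, 92).
After α: (231, 90).
After β⁻: (231, 91).
After α: (227, 89).
Z = 89 is actinium.

Ac-227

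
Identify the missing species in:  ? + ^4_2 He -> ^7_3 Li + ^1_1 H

Conserve mass number: A + 4 = 7 + 1, so A = 4.
Conserve atomic number: Z + 2 = 3 + 1, so Z = 2.
A = 4 and Z = 2 is ^4_2 He — an alpha particle.

alpha particle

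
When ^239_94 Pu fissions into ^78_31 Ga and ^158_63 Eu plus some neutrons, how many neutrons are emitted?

3

Conserve mass number: 239 = 78 + 158 + k, so k = 239 − 236 = 3.
Check atomic number: 94 = 31 + 63 + 0 = 94. ✓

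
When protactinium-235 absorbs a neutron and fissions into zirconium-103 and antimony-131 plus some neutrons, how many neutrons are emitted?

Conserve mass number: 236 = 103 + 131 + k, so k = 236 − 234 = 2.
Check atomic number: 91 = 40 + 51 + 0 = 91. ✓

2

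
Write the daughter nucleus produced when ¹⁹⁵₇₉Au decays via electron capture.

Electron capture: mass number changes by +0, atomic number by -1.
A: 195 = 195; Z: 79 − 1 = 78.
Z = 78 is platinum, so the daughter is ¹⁹⁵₇₈Pt.

Pt-195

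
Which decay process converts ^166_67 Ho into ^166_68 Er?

beta-minus decay

ΔA = 166 − 166 = 0; ΔZ = 68 − 67 = +1.
A is unchanged and Z rises by 1 — a neutron has become a proton (β⁻ decay).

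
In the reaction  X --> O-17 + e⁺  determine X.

F-17

Conserve mass number: A = 17 + 0, so A = 17.
Conserve atomic number: Z = 8 + 1, so Z = 9.
Z = 9 is fluorine, so the species is F-17.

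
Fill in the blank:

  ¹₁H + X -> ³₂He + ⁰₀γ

deuteron

Conserve mass number: 1 + A = 3 + 0, so A = 2.
Conserve atomic number: 1 + Z = 2 + 0, so Z = 1.
A = 2 and Z = 1 is ²₁H — a deuteron.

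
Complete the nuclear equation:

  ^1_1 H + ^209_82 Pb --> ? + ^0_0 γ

Bi-210

Conserve mass number: 1 + 209 = A + 0, so A = 210.
Conserve atomic number: 1 + 82 = Z + 0, so Z = 83.
Z = 83 is bismuth, so the species is ^210_83 Bi.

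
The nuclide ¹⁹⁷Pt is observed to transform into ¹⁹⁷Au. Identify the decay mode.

ΔA = 197 − 197 = 0; ΔZ = 79 − 78 = +1.
A is unchanged and Z rises by 1 — a neutron has become a proton (β⁻ decay).

beta-minus decay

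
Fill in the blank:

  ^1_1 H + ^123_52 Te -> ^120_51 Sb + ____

alpha particle

Conserve mass number: 1 + 123 = 120 + A, so A = 4.
Conserve atomic number: 1 + 52 = 51 + Z, so Z = 2.
A = 4 and Z = 2 is ^4_2 He — an alpha particle.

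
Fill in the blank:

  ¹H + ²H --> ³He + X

gamma ray

Conserve mass number: 1 + 2 = 3 + A, so A = 0.
Conserve atomic number: 1 + 1 = 2 + Z, so Z = 0.
A = 0 and Z = 0 is γ — a gamma ray.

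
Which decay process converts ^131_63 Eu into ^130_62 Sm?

ΔA = 130 − 131 = -1; ΔZ = 62 − 63 = -1.
A drops by 1 and Z drops by 1 — a proton was emitted.

proton emission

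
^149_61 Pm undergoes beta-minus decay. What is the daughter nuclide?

Sm-149

Beta-minus decay: mass number changes by +0, atomic number by +1.
A: 149 = 149; Z: 61 + 1 = 62.
Z = 62 is samarium, so the daughter is ^149_62 Sm.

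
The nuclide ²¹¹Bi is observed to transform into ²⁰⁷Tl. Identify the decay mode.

ΔA = 207 − 211 = -4; ΔZ = 81 − 83 = -2.
A drops by 4 and Z drops by 2 — the signature of alpha emission.

alpha decay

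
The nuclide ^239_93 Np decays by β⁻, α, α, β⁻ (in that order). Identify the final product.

Pa-231

Start: (A, Z) = (239, 93).
After β⁻: (239, 94).
After α: (235, 92).
After α: (231, 90).
After β⁻: (231, 91).
Z = 91 is protactinium.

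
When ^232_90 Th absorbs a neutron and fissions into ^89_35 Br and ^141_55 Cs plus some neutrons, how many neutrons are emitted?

3

Conserve mass number: 233 = 89 + 141 + k, so k = 233 − 230 = 3.
Check atomic number: 90 = 35 + 55 + 0 = 90. ✓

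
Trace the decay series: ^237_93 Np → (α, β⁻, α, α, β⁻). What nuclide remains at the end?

Ac-225

Start: (A, Z) = (237, 93).
After α: (233, 91).
After β⁻: (233, 92).
After α: (229, 90).
After α: (225, 88).
After β⁻: (225, 89).
Z = 89 is actinium.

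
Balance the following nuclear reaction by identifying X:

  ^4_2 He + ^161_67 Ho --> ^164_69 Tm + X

Conserve mass number: 4 + 161 = 164 + A, so A = 1.
Conserve atomic number: 2 + 67 = 69 + Z, so Z = 0.
A = 1 and Z = 0 is ^1_0 n — a neutron.

neutron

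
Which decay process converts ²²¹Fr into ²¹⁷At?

alpha decay

ΔA = 217 − 221 = -4; ΔZ = 85 − 87 = -2.
A drops by 4 and Z drops by 2 — the signature of alpha emission.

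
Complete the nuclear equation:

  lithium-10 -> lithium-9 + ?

Conserve mass number: 10 = 9 + A, so A = 1.
Conserve atomic number: 3 = 3 + Z, so Z = 0.
A = 1 and Z = 0 is neutron — a neutron.

neutron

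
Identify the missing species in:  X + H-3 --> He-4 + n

Conserve mass number: A + 3 = 4 + 1, so A = 2.
Conserve atomic number: Z + 1 = 2 + 0, so Z = 1.
A = 2 and Z = 1 is H-2 — a deuteron.

deuteron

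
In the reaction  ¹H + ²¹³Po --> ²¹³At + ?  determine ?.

neutron

Conserve mass number: 1 + 213 = 213 + A, so A = 1.
Conserve atomic number: 1 + 84 = 85 + Z, so Z = 0.
A = 1 and Z = 0 is ¹n — a neutron.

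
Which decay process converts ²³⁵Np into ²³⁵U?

ΔA = 235 − 235 = 0; ΔZ = 92 − 93 = -1.
A is unchanged and Z drops by 1 — a proton has become a neutron (β⁺ emission or electron capture).

beta-plus decay or electron capture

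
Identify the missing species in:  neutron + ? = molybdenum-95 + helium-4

Conserve mass number: 1 + A = 95 + 4, so A = 98.
Conserve atomic number: 0 + Z = 42 + 2, so Z = 44.
Z = 44 is ruthenium, so the species is ruthenium-98.

Ru-98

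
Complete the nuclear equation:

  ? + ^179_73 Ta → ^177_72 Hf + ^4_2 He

Conserve mass number: A + 179 = 177 + 4, so A = 2.
Conserve atomic number: Z + 73 = 72 + 2, so Z = 1.
A = 2 and Z = 1 is ^2_1 H — a deuteron.

deuteron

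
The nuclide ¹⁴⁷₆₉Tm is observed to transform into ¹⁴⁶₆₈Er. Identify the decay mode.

proton emission

ΔA = 146 − 147 = -1; ΔZ = 68 − 69 = -1.
A drops by 1 and Z drops by 1 — a proton was emitted.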